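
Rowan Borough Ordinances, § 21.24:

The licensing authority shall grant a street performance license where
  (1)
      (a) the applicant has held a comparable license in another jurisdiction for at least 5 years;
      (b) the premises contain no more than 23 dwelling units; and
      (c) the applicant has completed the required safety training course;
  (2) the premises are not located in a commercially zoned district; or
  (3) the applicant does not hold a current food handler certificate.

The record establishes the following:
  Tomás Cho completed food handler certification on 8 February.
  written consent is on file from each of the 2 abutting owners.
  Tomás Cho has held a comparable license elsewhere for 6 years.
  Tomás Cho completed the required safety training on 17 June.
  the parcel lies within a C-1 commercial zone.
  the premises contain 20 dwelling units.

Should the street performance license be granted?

(a) prior license ≥ 5 yr — holds.
(b) ≤ 23 units — satisfied.
(c) safety training — met.
So (1) is satisfied (T AND T AND T).
(2) not (commercially zoned) — not satisfied.
(3) not (food handler cert.) — fails.
Overall: T OR F OR F → true.

Yes — granted.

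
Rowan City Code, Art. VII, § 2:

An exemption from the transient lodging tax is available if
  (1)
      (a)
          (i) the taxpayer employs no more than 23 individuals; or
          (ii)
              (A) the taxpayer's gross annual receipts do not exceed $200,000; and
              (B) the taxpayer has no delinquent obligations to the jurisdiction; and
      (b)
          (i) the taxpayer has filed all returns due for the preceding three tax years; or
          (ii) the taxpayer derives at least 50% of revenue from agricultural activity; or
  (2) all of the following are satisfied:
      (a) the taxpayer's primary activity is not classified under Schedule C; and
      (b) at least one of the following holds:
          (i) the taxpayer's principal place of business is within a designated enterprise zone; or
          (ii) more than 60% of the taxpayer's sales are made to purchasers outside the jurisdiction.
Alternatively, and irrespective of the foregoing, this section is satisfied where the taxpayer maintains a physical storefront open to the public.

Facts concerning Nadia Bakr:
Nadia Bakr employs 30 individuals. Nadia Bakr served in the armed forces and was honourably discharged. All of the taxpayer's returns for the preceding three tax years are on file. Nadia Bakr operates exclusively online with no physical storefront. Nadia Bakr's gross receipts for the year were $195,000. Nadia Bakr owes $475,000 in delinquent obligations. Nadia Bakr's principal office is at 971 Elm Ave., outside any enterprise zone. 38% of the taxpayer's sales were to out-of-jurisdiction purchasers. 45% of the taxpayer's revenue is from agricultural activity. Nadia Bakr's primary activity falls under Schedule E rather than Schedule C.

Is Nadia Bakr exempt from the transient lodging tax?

(i) ≤ 23 employees — not met.
(A) receipts ≤ $200,000 — holds.
(B) no delinquency — not satisfied.
(ii): T AND F → false.
So (a) is not satisfied (F OR F).
(i) returns current — met.
(ii) ≥50% agricultural — not satisfied.
(b) = T OR F = true.
So (1) is not satisfied (F AND T).
(a) not (Schedule C activity) — holds.
(i) in enterprise zone — not satisfied.
(ii) >60% out-of-jur. sales — not met.
So (b) is not satisfied (F OR F).
(2) = T AND F = false.
Overall: F OR F → false.
Exception (has storefront) — not satisfied.
Result: main false OR exception false → false.

No — not exempt.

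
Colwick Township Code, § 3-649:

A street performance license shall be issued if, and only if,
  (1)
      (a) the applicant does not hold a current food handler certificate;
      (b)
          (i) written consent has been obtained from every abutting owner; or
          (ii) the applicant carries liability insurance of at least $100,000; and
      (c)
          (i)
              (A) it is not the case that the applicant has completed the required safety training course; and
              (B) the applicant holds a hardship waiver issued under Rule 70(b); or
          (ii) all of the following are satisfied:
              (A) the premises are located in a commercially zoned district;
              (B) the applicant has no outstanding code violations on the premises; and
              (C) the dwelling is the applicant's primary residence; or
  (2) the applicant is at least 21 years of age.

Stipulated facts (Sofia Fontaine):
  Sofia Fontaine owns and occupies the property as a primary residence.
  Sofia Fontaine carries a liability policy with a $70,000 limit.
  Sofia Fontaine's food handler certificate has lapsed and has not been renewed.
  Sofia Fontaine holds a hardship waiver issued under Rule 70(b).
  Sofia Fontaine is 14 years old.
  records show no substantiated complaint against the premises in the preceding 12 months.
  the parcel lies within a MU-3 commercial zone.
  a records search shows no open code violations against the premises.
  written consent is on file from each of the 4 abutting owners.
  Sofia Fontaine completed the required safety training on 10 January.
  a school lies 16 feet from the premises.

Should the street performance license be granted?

Yes — granted.

(a) not (food handler cert.) — holds.
(i) all abutters consent — holds.
(ii) insurance ≥ $100,000 — not satisfied.
So (b) is satisfied (T OR F).
(A) not (safety training) — not satisfied.
(B) hardship waiver — holds.
So (i) is not satisfied (F AND T).
(A) commercially zoned — met.
(B) no code violations — met.
(C) primary residence — satisfied.
So (ii) is satisfied (T AND T AND T).
(c) = F OR T = true.
(1) = T AND T AND T = true.
(2) age ≥ 21 — not met.
So Overall is satisfied (T OR F).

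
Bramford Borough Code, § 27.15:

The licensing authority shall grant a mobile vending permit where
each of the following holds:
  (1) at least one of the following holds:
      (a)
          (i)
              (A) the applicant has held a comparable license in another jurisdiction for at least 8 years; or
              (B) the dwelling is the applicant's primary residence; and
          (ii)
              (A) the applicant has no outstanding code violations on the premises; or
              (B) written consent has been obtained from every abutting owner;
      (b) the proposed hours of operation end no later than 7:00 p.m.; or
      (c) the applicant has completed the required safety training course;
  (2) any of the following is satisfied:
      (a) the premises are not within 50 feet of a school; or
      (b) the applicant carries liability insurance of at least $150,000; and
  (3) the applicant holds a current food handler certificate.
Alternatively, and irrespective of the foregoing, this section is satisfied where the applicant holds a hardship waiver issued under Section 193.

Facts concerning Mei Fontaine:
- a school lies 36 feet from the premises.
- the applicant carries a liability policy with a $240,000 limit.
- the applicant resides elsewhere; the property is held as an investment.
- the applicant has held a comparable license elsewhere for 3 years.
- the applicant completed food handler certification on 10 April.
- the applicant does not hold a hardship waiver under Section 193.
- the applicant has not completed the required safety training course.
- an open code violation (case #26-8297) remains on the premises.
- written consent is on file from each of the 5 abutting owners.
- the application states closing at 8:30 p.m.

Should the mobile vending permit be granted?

No — denied.

(A) prior license ≥ 8 yr — not satisfied.
(B) primary residence — not met.
So (i) is not satisfied (F OR F).
(A) no code violations — not satisfied.
(B) all abutters consent — holds.
(ii) = F OR T = true.
So (a) is not satisfied (F AND T).
(b) closes by 7 p.m. — fails.
(c) safety training — not satisfied.
(1) = F OR F OR F = false.
(a) ≥50 ft from school — not met.
(b) insurance ≥ $150,000 — satisfied.
(2): F OR T → true.
(3) food handler cert. — met.
Overall: F AND T AND T → false.
Exception (hardship waiver) — not satisfied.
Result: main false OR exception false → false.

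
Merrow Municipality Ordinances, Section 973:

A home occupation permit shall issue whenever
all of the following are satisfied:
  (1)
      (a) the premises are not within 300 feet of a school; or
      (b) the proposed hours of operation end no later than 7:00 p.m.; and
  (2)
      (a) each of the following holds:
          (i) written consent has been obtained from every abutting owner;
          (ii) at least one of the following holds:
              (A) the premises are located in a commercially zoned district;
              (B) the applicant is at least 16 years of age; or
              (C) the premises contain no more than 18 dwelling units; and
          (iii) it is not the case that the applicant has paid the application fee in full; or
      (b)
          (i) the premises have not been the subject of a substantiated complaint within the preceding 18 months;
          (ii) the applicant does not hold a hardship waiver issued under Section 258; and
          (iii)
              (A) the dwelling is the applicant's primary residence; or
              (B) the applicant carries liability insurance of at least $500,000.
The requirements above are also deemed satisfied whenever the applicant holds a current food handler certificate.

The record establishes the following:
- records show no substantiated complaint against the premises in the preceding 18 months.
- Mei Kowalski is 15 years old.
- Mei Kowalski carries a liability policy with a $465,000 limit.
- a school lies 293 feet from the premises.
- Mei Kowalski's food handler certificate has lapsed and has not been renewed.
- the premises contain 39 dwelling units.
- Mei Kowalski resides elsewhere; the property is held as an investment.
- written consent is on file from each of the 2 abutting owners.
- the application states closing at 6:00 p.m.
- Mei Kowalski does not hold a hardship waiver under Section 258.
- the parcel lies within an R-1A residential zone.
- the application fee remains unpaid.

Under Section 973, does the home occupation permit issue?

No — denied.

(a) ≥300 ft from school — fails.
(b) closes by 7 p.m. — satisfied.
So (1) is satisfied (F OR T).
(i) all abutters consent — holds.
(A) commercially zoned — fails.
(B) age ≥ 16 — not met.
(C) ≤ 18 units — fails.
So (ii) is not satisfied (F OR F OR F).
(iii) not (fee paid) — met.
(a): T AND F AND T → false.
(i) no complaint in 18 mo. — met.
(ii) not (hardship waiver) — met.
(A) primary residence — not met.
(B) insurance ≥ $500,000 — not met.
(iii) = F OR F = false.
(b) = T AND T AND F = false.
(2): F OR F → false.
So Overall is not satisfied (T AND F).
Exception (food handler cert.) — not satisfied.
Result: main false OR exception false → false.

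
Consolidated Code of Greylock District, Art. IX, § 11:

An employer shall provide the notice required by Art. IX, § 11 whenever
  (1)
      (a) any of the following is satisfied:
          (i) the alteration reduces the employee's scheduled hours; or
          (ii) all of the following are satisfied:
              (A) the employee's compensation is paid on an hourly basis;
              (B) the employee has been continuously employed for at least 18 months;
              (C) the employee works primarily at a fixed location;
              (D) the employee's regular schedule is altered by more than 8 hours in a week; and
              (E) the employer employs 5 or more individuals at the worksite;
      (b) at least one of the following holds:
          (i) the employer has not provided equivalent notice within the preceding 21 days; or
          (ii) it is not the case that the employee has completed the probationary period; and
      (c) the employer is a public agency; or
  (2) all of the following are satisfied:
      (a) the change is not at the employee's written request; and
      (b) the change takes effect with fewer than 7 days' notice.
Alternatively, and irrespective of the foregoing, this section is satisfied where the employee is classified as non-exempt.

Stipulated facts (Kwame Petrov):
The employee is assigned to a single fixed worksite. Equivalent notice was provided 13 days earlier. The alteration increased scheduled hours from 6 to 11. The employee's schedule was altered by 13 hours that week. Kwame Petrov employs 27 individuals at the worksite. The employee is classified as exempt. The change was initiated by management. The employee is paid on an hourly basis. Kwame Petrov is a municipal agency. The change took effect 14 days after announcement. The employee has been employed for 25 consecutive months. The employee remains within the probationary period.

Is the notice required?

(i) hours reduced — fails.
(A) hourly-paid — met.
(B) tenure ≥ 18 mo. — met.
(C) fixed location — met.
(D) schedule shift > 8h — holds.
(E) ≥ 5 at site — met.
So (ii) is satisfied (T AND T AND T AND T AND T).
(a): F OR T → true.
(i) no recent notice — fails.
(ii) not (past probation) — met.
So (b) is satisfied (F OR T).
(c) public agency — satisfied.
(1) = T AND T AND T = true.
(a) not employee-requested — met.
(b) < 7 days' notice — not met.
(2) = T AND F = false.
Overall = T OR F = true.
Exception (non-exempt) — not satisfied.
Result: main true OR exception false → true.

Yes — required.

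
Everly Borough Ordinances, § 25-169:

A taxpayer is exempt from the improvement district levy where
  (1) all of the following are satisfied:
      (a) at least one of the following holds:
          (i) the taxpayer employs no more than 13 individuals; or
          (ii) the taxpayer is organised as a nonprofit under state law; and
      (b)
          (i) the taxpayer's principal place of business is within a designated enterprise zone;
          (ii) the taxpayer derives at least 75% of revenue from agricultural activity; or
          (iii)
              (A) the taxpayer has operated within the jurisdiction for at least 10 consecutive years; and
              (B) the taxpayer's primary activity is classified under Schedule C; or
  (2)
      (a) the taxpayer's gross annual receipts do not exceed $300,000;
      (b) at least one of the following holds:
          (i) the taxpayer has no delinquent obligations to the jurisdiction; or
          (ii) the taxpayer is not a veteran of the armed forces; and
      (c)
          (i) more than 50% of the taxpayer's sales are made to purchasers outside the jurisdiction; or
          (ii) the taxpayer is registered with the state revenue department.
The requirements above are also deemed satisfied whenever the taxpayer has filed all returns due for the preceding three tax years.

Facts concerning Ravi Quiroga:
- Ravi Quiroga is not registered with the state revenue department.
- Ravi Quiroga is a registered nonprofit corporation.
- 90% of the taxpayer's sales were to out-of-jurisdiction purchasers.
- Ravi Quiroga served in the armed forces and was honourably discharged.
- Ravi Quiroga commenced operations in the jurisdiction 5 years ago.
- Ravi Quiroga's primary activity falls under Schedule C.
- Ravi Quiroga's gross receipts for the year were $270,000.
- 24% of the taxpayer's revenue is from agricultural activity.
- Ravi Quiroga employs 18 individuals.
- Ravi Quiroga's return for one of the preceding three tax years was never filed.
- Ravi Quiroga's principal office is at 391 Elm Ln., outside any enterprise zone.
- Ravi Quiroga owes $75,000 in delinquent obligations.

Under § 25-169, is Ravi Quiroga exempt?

(i) ≤ 13 employees — fails.
(ii) nonprofit — met.
(a): F OR T → true.
(i) in enterprise zone — fails.
(ii) ≥75% agricultural — fails.
(A) ≥ 10 yrs in jurisdiction — not met.
(B) Schedule C activity — satisfied.
(iii): F AND T → false.
So (b) is not satisfied (F OR F OR F).
(1) = T AND F = false.
(a) receipts ≤ $300,000 — met.
(i) no delinquency — not met.
(ii) not (veteran) — fails.
(b): F OR F → false.
(i) >50% out-of-jur. sales — satisfied.
(ii) state-registered — fails.
So (c) is satisfied (T OR F).
(2) = T AND F AND T = false.
So Overall is not satisfied (F OR F).
Exception (returns current) — not satisfied.
Result: main false OR exception false → false.

No — not exempt.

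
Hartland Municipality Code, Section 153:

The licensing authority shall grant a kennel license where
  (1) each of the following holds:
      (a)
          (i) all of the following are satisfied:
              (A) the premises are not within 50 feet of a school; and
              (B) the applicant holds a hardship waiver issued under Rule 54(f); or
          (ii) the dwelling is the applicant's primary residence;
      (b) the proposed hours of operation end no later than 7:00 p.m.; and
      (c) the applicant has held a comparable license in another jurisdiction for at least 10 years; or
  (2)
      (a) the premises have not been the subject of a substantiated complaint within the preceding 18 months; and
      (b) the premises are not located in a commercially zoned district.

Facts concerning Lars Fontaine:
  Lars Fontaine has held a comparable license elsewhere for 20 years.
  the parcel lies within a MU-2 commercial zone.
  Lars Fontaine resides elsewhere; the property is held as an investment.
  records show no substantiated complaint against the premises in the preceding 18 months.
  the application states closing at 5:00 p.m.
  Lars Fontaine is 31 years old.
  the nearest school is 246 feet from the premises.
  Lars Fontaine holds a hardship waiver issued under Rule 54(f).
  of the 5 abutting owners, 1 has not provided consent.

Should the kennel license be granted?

(A) ≥50 ft from school — satisfied.
(B) hardship waiver — satisfied.
(i) = T AND T = true.
(ii) primary residence — not met.
(a) = T OR F = true.
(b) closes by 7 p.m. — holds.
(c) prior license ≥ 10 yr — holds.
So (1) is satisfied (T AND T AND T).
(a) no complaint in 18 mo. — satisfied.
(b) not (commercially zoned) — not satisfied.
So (2) is not satisfied (T AND F).
So Overall is satisfied (T OR F).

Yes — granted.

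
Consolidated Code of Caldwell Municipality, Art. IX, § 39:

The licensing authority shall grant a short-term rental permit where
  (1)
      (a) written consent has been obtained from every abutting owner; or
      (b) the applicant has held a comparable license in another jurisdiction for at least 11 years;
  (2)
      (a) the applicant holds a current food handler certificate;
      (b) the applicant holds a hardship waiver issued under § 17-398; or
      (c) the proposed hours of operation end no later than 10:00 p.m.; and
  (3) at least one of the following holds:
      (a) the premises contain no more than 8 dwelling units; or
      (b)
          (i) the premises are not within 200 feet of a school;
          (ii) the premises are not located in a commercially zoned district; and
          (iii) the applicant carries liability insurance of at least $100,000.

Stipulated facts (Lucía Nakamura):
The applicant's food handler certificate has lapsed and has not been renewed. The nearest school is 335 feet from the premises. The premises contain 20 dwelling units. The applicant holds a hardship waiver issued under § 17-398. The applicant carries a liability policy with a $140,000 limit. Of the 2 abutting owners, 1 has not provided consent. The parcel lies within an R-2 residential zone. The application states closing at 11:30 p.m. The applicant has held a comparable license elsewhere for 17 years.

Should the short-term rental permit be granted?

Yes — granted.

(a) all abutters consent — not satisfied.
(b) prior license ≥ 11 yr — holds.
(1): F OR T → true.
(a) food handler cert. — fails.
(b) hardship waiver — met.
(c) closes by 10 p.m. — not met.
So (2) is satisfied (F OR T OR F).
(a) ≤ 8 units — not satisfied.
(i) ≥200 ft from school — holds.
(ii) not (commercially zoned) — satisfied.
(iii) insurance ≥ $100,000 — holds.
(b) = T AND T AND T = true.
(3): F OR T → true.
So Overall is satisfied (T AND T AND T).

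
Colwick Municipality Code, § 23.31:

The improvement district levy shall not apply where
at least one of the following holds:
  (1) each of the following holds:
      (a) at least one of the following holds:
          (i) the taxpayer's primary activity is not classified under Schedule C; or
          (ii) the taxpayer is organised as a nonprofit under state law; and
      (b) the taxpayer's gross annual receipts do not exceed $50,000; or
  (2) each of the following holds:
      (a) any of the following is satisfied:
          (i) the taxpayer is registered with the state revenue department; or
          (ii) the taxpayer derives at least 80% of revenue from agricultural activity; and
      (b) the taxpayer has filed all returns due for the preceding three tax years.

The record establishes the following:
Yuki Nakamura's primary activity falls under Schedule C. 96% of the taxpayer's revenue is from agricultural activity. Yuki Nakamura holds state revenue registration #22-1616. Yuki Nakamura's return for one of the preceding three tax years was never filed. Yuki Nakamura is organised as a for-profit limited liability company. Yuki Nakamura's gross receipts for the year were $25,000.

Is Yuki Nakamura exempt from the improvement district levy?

No — not exempt.

(i) not (Schedule C activity) — fails.
(ii) nonprofit — fails.
(a): F OR F → false.
(b) receipts ≤ $50,000 — holds.
(1) = F AND T = false.
(i) state-registered — holds.
(ii) ≥80% agricultural — met.
(a) = T OR T = true.
(b) returns current — not met.
(2): T AND F → false.
So Overall is not satisfied (F OR F).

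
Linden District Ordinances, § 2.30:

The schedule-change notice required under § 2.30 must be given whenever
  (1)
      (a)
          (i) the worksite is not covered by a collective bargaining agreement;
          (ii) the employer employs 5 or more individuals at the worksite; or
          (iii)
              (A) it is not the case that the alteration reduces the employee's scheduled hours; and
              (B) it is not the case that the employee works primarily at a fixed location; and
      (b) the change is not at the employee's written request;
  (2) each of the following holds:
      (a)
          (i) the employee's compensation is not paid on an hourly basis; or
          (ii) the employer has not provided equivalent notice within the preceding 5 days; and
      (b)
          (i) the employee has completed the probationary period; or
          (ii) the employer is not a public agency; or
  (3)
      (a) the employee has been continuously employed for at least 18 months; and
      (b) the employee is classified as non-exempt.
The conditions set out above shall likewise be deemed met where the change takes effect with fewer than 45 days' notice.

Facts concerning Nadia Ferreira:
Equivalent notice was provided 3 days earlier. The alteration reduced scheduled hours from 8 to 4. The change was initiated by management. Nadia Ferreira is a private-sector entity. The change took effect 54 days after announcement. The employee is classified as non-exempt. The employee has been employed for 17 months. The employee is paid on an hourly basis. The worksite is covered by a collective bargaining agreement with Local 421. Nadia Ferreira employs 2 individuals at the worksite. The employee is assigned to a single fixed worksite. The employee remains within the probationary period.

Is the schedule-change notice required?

No — not required.

(i) no CBA — fails.
(ii) ≥ 5 at site — fails.
(A) not (hours reduced) — not met.
(B) not (fixed location) — not met.
(iii) = F AND F = false.
(a): F OR F OR F → false.
(b) not employee-requested — satisfied.
(1) = F AND T = false.
(i) not (hourly-paid) — not satisfied.
(ii) no recent notice — not met.
(a): F OR F → false.
(i) past probation — not satisfied.
(ii) not (public agency) — satisfied.
So (b) is satisfied (F OR T).
(2): F AND T → false.
(a) tenure ≥ 18 mo. — fails.
(b) non-exempt — holds.
(3): F AND T → false.
So Overall is not satisfied (F OR F OR F).
Exception (< 45 days' notice) — not satisfied.
Result: main false OR exception false → false.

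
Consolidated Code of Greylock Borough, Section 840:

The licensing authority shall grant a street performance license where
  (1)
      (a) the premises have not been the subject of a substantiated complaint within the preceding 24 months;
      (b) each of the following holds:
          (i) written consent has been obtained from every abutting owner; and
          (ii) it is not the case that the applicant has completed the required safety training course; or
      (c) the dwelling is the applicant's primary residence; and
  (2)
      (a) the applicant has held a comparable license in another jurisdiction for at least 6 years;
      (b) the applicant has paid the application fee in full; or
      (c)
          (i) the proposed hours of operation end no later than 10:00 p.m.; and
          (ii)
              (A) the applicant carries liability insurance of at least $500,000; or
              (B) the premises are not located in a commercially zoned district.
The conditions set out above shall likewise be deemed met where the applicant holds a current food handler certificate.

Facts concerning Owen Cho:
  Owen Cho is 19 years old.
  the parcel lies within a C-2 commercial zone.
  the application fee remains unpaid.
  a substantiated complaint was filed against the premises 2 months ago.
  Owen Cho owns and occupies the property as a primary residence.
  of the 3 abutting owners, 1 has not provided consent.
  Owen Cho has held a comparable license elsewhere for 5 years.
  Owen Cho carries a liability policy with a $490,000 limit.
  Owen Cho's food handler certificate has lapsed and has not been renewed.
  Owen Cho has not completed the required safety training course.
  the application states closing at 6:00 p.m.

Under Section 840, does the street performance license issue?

(a) no complaint in 24 mo. — not satisfied.
(i) all abutters consent — not satisfied.
(ii) not (safety training) — met.
(b): F AND T → false.
(c) primary residence — satisfied.
(1): F OR F OR T → true.
(a) prior license ≥ 6 yr — not satisfied.
(b) fee paid — not met.
(i) closes by 10 p.m. — holds.
(A) insurance ≥ $500,000 — not met.
(B) not (commercially zoned) — fails.
(ii) = F OR F = false.
(c): T AND F → false.
(2): F OR F OR F → false.
Overall = T AND F = false.
Exception (food handler cert.) — not satisfied.
Result: main false OR exception false → false.

No — denied.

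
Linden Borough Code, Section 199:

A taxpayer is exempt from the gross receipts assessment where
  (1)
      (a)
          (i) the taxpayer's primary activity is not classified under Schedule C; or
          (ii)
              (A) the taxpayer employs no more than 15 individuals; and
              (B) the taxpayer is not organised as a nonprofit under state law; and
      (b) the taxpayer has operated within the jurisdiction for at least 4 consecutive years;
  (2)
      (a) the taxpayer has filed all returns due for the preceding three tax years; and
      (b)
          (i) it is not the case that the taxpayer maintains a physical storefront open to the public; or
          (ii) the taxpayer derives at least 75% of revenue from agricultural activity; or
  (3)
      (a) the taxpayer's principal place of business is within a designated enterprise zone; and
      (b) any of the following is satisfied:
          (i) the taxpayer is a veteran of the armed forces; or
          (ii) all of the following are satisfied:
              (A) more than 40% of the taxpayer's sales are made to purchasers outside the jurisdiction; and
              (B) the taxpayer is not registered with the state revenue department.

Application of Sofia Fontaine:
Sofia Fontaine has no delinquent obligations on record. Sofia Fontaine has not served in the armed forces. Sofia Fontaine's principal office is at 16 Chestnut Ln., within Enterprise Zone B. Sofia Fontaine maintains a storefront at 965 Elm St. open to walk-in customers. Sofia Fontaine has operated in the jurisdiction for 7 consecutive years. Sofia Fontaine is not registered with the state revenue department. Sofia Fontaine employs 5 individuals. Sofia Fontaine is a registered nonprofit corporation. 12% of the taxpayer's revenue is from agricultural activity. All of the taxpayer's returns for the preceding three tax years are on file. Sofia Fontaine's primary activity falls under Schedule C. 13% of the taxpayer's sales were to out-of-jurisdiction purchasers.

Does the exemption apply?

(i) not (Schedule C activity) — not met.
(A) ≤ 15 employees — satisfied.
(B) not (nonprofit) — not met.
(ii): T AND F → false.
(a): F OR F → false.
(b) ≥ 4 yrs in jurisdiction — holds.
(1) = F AND T = false.
(a) returns current — holds.
(i) not (has storefront) — not satisfied.
(ii) ≥75% agricultural — fails.
So (b) is not satisfied (F OR F).
(2) = T AND F = false.
(a) in enterprise zone — met.
(i) veteran — not met.
(A) >40% out-of-jur. sales — fails.
(B) not (state-registered) — satisfied.
(ii) = F AND T = false.
So (b) is not satisfied (F OR F).
So (3) is not satisfied (T AND F).
Overall = F OR F OR F = false.

No — not exempt.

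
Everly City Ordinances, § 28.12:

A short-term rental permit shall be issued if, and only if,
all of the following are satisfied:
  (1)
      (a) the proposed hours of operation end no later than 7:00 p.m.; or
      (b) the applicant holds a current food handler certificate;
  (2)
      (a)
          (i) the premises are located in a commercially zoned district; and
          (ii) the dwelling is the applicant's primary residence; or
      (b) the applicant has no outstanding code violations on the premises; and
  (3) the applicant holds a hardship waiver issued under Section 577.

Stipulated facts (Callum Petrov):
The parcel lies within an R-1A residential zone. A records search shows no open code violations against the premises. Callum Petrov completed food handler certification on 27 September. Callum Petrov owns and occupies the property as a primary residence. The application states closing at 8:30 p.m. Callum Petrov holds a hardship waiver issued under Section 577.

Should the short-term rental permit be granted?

(a) closes by 7 p.m. — not satisfied.
(b) food handler cert. — holds.
(1): F OR T → true.
(i) commercially zoned — not met.
(ii) primary residence — satisfied.
(a): F AND T → false.
(b) no code violations — holds.
(2): F OR T → true.
(3) hardship waiver — satisfied.
Overall: T AND T AND T → true.

Yes — granted.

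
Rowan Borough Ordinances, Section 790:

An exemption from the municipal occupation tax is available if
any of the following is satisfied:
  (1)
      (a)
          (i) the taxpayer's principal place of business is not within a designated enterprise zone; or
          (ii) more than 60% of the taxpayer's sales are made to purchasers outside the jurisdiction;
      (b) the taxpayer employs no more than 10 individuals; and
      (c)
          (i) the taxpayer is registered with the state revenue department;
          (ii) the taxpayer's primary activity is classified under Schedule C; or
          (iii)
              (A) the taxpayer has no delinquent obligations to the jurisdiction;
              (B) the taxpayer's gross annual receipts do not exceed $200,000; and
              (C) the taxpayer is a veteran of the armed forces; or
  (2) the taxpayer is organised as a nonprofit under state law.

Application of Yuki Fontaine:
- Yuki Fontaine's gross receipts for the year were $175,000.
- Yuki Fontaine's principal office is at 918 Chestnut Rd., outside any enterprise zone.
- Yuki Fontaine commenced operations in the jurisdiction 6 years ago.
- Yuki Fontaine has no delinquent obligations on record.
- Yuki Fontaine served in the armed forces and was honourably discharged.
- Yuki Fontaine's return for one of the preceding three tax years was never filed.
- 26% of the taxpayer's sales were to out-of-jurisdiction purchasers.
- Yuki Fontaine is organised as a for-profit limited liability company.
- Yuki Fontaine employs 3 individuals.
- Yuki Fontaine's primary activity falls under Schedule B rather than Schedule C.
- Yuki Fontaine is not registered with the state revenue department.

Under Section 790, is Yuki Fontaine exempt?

Yes — exempt.

(i) not (in enterprise zone) — satisfied.
(ii) >60% out-of-jur. sales — not satisfied.
(a): T OR F → true.
(b) ≤ 10 employees — satisfied.
(i) state-registered — not met.
(ii) Schedule C activity — not met.
(A) no delinquency — met.
(B) receipts ≤ $200,000 — met.
(C) veteran — holds.
So (iii) is satisfied (T AND T AND T).
So (c) is satisfied (F OR F OR T).
(1): T AND T AND T → true.
(2) nonprofit — not satisfied.
Overall: T OR F → true.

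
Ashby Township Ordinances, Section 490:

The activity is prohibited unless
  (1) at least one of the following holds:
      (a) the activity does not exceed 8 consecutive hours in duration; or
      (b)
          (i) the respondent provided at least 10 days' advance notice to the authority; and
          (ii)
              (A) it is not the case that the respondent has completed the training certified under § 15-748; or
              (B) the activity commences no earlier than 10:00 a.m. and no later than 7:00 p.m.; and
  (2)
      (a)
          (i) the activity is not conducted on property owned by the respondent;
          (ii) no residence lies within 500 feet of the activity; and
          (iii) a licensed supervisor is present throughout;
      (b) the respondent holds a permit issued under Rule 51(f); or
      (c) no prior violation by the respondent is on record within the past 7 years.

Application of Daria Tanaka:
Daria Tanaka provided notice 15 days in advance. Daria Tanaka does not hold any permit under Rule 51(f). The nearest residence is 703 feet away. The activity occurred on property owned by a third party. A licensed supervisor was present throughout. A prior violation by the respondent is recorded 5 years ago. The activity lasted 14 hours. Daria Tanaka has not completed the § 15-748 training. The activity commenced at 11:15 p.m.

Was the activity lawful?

(a) ≤ 8 hrs duration — not satisfied.
(i) ≥10 days' notice — satisfied.
(A) not (training certified) — satisfied.
(B) start within hours — not met.
(ii): T OR F → true.
(b): T AND T → true.
(1): F OR T → true.
(i) not (own property) — holds.
(ii) no residence in 500 ft — satisfied.
(iii) supervisor present — holds.
So (a) is satisfied (T AND T AND T).
(b) holds permit — not met.
(c) no prior violation — not met.
(2): T OR F OR F → true.
So Overall is satisfied (T AND T).

Yes — lawful.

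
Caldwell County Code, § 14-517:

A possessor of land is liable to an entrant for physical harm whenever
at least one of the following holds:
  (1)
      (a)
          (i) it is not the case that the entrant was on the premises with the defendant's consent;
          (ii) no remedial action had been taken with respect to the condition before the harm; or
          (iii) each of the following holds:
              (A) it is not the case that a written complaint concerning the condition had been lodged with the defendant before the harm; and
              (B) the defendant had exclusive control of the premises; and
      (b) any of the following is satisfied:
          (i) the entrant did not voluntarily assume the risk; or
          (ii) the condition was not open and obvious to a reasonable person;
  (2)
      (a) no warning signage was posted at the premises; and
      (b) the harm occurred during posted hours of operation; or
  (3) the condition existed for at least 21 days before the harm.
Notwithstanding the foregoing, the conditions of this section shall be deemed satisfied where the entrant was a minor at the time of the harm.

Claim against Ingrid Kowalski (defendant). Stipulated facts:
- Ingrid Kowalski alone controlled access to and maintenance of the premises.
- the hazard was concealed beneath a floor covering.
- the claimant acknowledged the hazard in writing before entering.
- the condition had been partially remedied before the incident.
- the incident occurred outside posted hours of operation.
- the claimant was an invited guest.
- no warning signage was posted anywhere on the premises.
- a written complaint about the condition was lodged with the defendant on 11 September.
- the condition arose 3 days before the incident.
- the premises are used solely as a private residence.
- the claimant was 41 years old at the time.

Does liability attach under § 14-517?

No — not liable.

(i) not (consent to enter) — not satisfied.
(ii) no remedial action — fails.
(A) not (complaint lodged) — not satisfied.
(B) exclusive control — holds.
So (iii) is not satisfied (F AND T).
(a): F OR F OR F → false.
(i) no assumed risk — fails.
(ii) not open/obvious — holds.
(b): F OR T → true.
So (1) is not satisfied (F AND T).
(a) no signage posted — satisfied.
(b) during posted hours — fails.
So (2) is not satisfied (T AND F).
(3) condition ≥21 days old — fails.
So Overall is not satisfied (F OR F OR F).
Exception (entrant a minor) — not satisfied.
Result: main false OR exception false → false.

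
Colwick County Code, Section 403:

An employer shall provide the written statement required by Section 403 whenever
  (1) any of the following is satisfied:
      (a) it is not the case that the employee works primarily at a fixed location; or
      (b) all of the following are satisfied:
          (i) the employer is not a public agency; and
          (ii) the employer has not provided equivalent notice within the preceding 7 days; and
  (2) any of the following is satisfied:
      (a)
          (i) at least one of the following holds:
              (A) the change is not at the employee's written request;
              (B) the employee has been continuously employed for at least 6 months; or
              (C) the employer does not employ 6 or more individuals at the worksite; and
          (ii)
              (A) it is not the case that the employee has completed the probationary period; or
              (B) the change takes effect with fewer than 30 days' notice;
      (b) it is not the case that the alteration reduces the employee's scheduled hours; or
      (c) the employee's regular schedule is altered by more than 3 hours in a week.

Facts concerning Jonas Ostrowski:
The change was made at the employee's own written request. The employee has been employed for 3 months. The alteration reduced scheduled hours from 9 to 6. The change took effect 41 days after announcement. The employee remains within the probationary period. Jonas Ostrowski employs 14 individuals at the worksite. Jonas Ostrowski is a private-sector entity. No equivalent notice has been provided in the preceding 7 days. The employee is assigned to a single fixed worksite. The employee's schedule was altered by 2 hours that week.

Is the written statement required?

No — not required.

(a) not (fixed location) — not satisfied.
(i) not (public agency) — met.
(ii) no recent notice — holds.
(b): T AND T → true.
(1) = F OR T = true.
(A) not employee-requested — fails.
(B) tenure ≥ 6 mo. — not met.
(C) not (≥ 6 at site) — not met.
(i): F OR F OR F → false.
(A) not (past probation) — satisfied.
(B) < 30 days' notice — fails.
So (ii) is satisfied (T OR F).
(a) = F AND T = false.
(b) not (hours reduced) — not satisfied.
(c) schedule shift > 3h — fails.
So (2) is not satisfied (F OR F OR F).
Overall = T AND F = false.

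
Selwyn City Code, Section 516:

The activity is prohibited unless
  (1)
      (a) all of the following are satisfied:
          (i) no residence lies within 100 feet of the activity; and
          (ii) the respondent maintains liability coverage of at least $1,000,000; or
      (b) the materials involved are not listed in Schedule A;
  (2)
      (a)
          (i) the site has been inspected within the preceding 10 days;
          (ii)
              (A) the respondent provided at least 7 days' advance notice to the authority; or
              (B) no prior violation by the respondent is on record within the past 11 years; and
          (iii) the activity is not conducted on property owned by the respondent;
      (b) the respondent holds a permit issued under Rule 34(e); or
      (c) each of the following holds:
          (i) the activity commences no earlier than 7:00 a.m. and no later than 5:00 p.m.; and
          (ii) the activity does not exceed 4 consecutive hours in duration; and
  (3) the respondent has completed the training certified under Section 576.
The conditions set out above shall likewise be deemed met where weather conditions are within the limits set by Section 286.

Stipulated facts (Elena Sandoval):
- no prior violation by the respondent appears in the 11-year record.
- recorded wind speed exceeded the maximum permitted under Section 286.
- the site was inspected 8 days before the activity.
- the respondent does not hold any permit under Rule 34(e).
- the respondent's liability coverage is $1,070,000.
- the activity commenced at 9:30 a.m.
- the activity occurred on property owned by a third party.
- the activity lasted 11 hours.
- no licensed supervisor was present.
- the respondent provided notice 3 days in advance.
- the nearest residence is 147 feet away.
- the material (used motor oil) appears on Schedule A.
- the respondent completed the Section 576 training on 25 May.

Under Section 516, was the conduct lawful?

(i) no residence in 100 ft — satisfied.
(ii) coverage ≥ $1,000,000 — holds.
(a) = T AND T = true.
(b) not (Schedule A material) — fails.
(1) = T OR F = true.
(i) site inspected — satisfied.
(A) ≥7 days' notice — not satisfied.
(B) no prior violation — met.
(ii): F OR T → true.
(iii) not (own property) — satisfied.
(a): T AND T AND T → true.
(b) holds permit — not met.
(i) start within hours — holds.
(ii) ≤ 4 hrs duration — fails.
So (c) is not satisfied (T AND F).
(2): T OR F OR F → true.
(3) training certified — holds.
So Overall is satisfied (T AND T AND T).
Exception (weather ok) — not satisfied.
Result: main true OR exception false → true.

Yes — lawful.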